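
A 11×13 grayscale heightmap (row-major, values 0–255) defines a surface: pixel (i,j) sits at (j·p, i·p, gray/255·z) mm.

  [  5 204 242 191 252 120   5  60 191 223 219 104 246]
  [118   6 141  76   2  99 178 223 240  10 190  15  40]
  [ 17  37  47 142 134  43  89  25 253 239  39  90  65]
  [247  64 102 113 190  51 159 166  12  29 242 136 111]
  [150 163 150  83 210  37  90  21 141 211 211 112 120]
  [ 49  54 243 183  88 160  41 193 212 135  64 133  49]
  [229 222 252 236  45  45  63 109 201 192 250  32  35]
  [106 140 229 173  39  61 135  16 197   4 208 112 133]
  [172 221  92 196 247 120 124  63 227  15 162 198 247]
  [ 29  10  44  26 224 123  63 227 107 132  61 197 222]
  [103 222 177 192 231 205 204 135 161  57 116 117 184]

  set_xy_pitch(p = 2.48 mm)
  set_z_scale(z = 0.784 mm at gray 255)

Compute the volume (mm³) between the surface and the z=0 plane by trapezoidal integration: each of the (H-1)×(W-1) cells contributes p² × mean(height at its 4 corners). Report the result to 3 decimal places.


height_mm = gray/255 × 0.784; cell vol = 2.48² × mean(4 corners)
unit = 2.48² × 0.784 / (4×255) = 0.00472737 mm³ per gray-sum
row 0: Σ corner-gray over 12 cells = 6391  → 30.2126
row 1: Σ corner-gray over 12 cells = 4876  → 23.0506
row 2: Σ corner-gray over 12 cells = 5244  → 24.7903
row 3: Σ corner-gray over 12 cells = 6014  → 28.4304
row 4: Σ corner-gray over 12 cells = 6238  → 29.4893
row 5: Σ corner-gray over 12 cells = 6668  → 31.5221
row 6: Σ corner-gray over 12 cells = 6425  → 30.3733
row 7: Σ corner-gray over 12 cells = 6616  → 31.2763
row 8: Σ corner-gray over 12 cells = 6428  → 30.3875
row 9: Σ corner-gray over 12 cells = 6600  → 31.2006
Σ rows: total corner-gray = 61500  → 290.7330 mm³

290.733


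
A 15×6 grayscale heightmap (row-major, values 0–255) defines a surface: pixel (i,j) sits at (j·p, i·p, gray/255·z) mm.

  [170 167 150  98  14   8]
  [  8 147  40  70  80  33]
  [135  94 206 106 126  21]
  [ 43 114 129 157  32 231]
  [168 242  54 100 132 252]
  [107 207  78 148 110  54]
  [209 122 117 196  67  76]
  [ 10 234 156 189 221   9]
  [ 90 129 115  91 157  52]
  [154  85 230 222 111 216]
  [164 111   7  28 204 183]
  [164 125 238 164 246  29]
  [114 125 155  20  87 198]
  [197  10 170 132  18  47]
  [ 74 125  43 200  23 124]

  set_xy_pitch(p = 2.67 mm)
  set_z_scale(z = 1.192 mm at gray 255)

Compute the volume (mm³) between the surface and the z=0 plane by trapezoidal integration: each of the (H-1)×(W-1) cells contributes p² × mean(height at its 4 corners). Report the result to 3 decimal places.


height_mm = gray/255 × 1.192; cell vol = 2.67² × mean(4 corners)
unit = 2.67² × 1.192 / (4×255) = 0.00833103 mm³ per gray-sum
row 0: Σ corner-gray over 5 cells = 1751  → 14.5876
row 1: Σ corner-gray over 5 cells = 1935  → 16.1205
row 2: Σ corner-gray over 5 cells = 2358  → 19.6446
row 3: Σ corner-gray over 5 cells = 2614  → 21.7773
row 4: Σ corner-gray over 5 cells = 2723  → 22.6854
row 5: Σ corner-gray over 5 cells = 2536  → 21.1275
row 6: Σ corner-gray over 5 cells = 2908  → 24.2266
row 7: Σ corner-gray over 5 cells = 2745  → 22.8687
row 8: Σ corner-gray over 5 cells = 2792  → 23.2602
row 9: Σ corner-gray over 5 cells = 2713  → 22.6021
row 10: Σ corner-gray over 5 cells = 2786  → 23.2102
row 11: Σ corner-gray over 5 cells = 2825  → 23.5352
row 12: Σ corner-gray over 5 cells = 1990  → 16.5787
row 13: Σ corner-gray over 5 cells = 1884  → 15.6957
Σ rows: total corner-gray = 34560  → 287.9203 mm³

287.920


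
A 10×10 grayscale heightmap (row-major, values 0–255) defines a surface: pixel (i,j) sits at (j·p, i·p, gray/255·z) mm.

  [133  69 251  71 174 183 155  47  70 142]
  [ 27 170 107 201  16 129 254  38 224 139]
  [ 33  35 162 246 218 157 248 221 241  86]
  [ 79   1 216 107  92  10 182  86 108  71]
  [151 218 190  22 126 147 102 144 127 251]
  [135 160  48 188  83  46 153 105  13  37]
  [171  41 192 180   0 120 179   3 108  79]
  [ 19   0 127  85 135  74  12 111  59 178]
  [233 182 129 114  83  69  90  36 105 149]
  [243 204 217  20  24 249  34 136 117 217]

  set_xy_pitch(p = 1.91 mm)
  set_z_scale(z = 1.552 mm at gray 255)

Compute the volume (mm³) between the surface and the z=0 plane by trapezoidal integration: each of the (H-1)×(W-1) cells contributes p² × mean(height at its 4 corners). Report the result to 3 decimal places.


215.111

height_mm = gray/255 × 1.552; cell vol = 1.91² × mean(4 corners)
unit = 1.91² × 1.552 / (4×255) = 0.00555083 mm³ per gray-sum
row 0: Σ corner-gray over 9 cells = 4759  → 26.4164
row 1: Σ corner-gray over 9 cells = 5619  → 31.1901
row 2: Σ corner-gray over 9 cells = 4929  → 27.3601
row 3: Σ corner-gray over 9 cells = 4308  → 23.9130
row 4: Σ corner-gray over 9 cells = 4318  → 23.9685
row 5: Σ corner-gray over 9 cells = 3660  → 20.3161
row 6: Σ corner-gray over 9 cells = 3299  → 18.3122
row 7: Σ corner-gray over 9 cells = 3401  → 18.8784
row 8: Σ corner-gray over 9 cells = 4460  → 24.7567
Σ rows: total corner-gray = 38753  → 215.1115 mm³


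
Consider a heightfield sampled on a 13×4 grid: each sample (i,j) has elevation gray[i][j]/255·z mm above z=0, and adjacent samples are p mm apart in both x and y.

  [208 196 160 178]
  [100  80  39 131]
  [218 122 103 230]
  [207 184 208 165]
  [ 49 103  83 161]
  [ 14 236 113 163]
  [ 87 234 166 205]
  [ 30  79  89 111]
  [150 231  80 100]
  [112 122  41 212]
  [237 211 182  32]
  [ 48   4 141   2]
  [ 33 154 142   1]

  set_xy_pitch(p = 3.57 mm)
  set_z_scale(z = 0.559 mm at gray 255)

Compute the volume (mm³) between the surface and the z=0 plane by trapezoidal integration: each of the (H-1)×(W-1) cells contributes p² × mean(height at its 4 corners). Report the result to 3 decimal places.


130.307

height_mm = gray/255 × 0.559; cell vol = 3.57² × mean(4 corners)
unit = 3.57² × 0.559 / (4×255) = 0.00698471 mm³ per gray-sum
row 0: Σ corner-gray over 3 cells = 1567  → 10.9450
row 1: Σ corner-gray over 3 cells = 1367  → 9.5481
row 2: Σ corner-gray over 3 cells = 2054  → 14.3466
row 3: Σ corner-gray over 3 cells = 1738  → 12.1394
row 4: Σ corner-gray over 3 cells = 1457  → 10.1767
row 5: Σ corner-gray over 3 cells = 1967  → 13.7389
row 6: Σ corner-gray over 3 cells = 1569  → 10.9590
row 7: Σ corner-gray over 3 cells = 1349  → 9.4224
row 8: Σ corner-gray over 3 cells = 1522  → 10.6307
row 9: Σ corner-gray over 3 cells = 1705  → 11.9089
row 10: Σ corner-gray over 3 cells = 1395  → 9.7437
row 11: Σ corner-gray over 3 cells = 966  → 6.7472
Σ rows: total corner-gray = 18656  → 130.3067 mm³


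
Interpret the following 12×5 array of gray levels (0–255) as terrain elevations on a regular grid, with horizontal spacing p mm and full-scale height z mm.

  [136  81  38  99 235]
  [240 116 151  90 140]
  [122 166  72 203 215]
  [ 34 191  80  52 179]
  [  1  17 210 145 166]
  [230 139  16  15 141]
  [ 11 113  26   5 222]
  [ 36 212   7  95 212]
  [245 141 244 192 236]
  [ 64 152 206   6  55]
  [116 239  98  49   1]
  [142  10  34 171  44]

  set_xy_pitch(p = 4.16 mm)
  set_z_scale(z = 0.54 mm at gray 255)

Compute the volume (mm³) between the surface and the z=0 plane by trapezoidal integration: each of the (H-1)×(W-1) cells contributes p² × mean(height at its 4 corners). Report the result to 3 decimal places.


height_mm = gray/255 × 0.54; cell vol = 4.16² × mean(4 corners)
unit = 4.16² × 0.54 / (4×255) = 0.00916179 mm³ per gray-sum
row 0: Σ corner-gray over 4 cells = 1901  → 17.4166
row 1: Σ corner-gray over 4 cells = 2313  → 21.1912
row 2: Σ corner-gray over 4 cells = 2078  → 19.0382
row 3: Σ corner-gray over 4 cells = 1770  → 16.2164
row 4: Σ corner-gray over 4 cells = 1622  → 14.8604
row 5: Σ corner-gray over 4 cells = 1232  → 11.2873
row 6: Σ corner-gray over 4 cells = 1397  → 12.7990
row 7: Σ corner-gray over 4 cells = 2511  → 23.0053
row 8: Σ corner-gray over 4 cells = 2482  → 22.7396
row 9: Σ corner-gray over 4 cells = 1736  → 15.9049
row 10: Σ corner-gray over 4 cells = 1505  → 13.7885
Σ rows: total corner-gray = 20547  → 188.2473 mm³

188.247


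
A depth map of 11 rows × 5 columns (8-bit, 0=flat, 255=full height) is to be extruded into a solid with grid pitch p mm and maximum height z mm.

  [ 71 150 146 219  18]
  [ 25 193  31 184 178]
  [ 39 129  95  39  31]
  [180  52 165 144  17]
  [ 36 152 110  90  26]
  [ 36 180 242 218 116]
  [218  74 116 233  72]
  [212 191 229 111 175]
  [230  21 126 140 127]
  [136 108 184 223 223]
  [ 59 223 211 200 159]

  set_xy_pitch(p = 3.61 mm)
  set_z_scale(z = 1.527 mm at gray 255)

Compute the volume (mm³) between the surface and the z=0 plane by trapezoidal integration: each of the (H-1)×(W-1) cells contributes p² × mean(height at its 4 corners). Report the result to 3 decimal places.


height_mm = gray/255 × 1.527; cell vol = 3.61² × mean(4 corners)
unit = 3.61² × 1.527 / (4×255) = 0.0195098 mm³ per gray-sum
row 0: Σ corner-gray over 4 cells = 2138  → 41.7120
row 1: Σ corner-gray over 4 cells = 1615  → 31.5084
row 2: Σ corner-gray over 4 cells = 1515  → 29.5574
row 3: Σ corner-gray over 4 cells = 1685  → 32.8740
row 4: Σ corner-gray over 4 cells = 2198  → 42.8826
row 5: Σ corner-gray over 4 cells = 2568  → 50.1012
row 6: Σ corner-gray over 4 cells = 2585  → 50.4329
row 7: Σ corner-gray over 4 cells = 2380  → 46.4334
row 8: Σ corner-gray over 4 cells = 2320  → 45.2628
row 9: Σ corner-gray over 4 cells = 2875  → 56.0907
Σ rows: total corner-gray = 21879  → 426.8554 mm³

426.855


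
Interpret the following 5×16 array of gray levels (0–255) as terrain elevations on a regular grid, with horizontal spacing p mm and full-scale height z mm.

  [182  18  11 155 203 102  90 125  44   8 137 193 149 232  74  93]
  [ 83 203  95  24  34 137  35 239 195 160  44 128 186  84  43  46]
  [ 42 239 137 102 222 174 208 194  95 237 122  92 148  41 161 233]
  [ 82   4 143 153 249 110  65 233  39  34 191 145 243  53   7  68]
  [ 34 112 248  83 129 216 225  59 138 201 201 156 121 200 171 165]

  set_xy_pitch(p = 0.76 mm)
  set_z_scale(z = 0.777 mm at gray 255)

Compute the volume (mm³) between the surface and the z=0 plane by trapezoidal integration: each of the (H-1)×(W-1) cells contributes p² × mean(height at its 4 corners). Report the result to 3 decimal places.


height_mm = gray/255 × 0.777; cell vol = 0.76² × mean(4 corners)
unit = 0.76² × 0.777 / (4×255) = 0.000439995 mm³ per gray-sum
row 0: Σ corner-gray over 15 cells = 6700  → 2.9480
row 1: Σ corner-gray over 15 cells = 7962  → 3.5032
row 2: Σ corner-gray over 15 cells = 8107  → 3.5670
row 3: Σ corner-gray over 15 cells = 8207  → 3.6110
Σ rows: total corner-gray = 30976  → 13.6293 mm³

13.629


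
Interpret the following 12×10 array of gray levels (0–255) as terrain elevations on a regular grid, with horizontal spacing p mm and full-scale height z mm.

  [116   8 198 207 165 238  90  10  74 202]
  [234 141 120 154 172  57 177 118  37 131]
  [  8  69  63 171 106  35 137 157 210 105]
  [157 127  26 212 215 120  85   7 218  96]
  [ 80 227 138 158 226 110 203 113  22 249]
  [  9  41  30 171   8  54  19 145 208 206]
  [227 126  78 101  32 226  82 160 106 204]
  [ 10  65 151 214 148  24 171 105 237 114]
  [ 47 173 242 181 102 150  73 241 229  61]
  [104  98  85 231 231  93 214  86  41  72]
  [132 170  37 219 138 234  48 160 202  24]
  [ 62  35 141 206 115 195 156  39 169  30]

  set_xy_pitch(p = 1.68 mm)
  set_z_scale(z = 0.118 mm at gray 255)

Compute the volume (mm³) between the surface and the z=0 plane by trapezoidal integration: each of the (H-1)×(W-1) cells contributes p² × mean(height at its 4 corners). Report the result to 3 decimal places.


16.680

height_mm = gray/255 × 0.118; cell vol = 1.68² × mean(4 corners)
unit = 1.68² × 0.118 / (4×255) = 0.000326513 mm³ per gray-sum
row 0: Σ corner-gray over 9 cells = 4615  → 1.5069
row 1: Σ corner-gray over 9 cells = 4326  → 1.4125
row 2: Σ corner-gray over 9 cells = 4282  → 1.3981
row 3: Σ corner-gray over 9 cells = 4996  → 1.6313
row 4: Σ corner-gray over 9 cells = 4290  → 1.4007
row 5: Σ corner-gray over 9 cells = 3820  → 1.2473
row 6: Σ corner-gray over 9 cells = 4607  → 1.5042
row 7: Σ corner-gray over 9 cells = 5244  → 1.7122
row 8: Σ corner-gray over 9 cells = 5224  → 1.7057
row 9: Σ corner-gray over 9 cells = 4906  → 1.6019
row 10: Σ corner-gray over 9 cells = 4776  → 1.5594
Σ rows: total corner-gray = 51086  → 16.6802 mm³


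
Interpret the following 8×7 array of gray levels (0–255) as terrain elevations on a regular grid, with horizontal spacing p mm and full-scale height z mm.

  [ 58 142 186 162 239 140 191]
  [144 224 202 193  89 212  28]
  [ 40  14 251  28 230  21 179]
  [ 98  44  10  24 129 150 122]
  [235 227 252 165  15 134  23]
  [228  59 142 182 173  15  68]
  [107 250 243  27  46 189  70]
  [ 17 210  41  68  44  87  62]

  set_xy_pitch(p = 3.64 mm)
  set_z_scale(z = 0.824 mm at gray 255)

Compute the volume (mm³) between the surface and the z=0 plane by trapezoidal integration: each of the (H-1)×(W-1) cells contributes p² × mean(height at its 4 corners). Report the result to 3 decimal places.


229.164

height_mm = gray/255 × 0.824; cell vol = 3.64² × mean(4 corners)
unit = 3.64² × 0.824 / (4×255) = 0.0107036 mm³ per gray-sum
row 0: Σ corner-gray over 6 cells = 3999  → 42.8037
row 1: Σ corner-gray over 6 cells = 3319  → 35.5252
row 2: Σ corner-gray over 6 cells = 2241  → 23.9868
row 3: Σ corner-gray over 6 cells = 2778  → 29.7346
row 4: Σ corner-gray over 6 cells = 3282  → 35.1292
row 5: Σ corner-gray over 6 cells = 3125  → 33.4487
row 6: Σ corner-gray over 6 cells = 2666  → 28.5358
Σ rows: total corner-gray = 21410  → 229.1640 mm³


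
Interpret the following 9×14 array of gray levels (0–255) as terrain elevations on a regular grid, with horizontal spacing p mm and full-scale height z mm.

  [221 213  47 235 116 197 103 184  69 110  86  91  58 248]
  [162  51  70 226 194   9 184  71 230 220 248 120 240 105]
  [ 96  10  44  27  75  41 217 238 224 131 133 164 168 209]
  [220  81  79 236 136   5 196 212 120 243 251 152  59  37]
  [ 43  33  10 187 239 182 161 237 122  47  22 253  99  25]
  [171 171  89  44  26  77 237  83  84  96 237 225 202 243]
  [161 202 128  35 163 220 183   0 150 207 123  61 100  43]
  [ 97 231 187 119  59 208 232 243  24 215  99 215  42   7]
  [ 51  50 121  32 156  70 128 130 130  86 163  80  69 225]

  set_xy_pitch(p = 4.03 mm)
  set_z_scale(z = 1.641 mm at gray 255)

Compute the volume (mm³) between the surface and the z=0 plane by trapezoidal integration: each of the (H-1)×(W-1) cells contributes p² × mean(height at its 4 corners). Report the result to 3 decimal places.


1470.709

height_mm = gray/255 × 1.641; cell vol = 4.03² × mean(4 corners)
unit = 4.03² × 1.641 / (4×255) = 0.0261287 mm³ per gray-sum
row 0: Σ corner-gray over 13 cells = 7480  → 195.4430
row 1: Σ corner-gray over 13 cells = 7242  → 189.2243
row 2: Σ corner-gray over 13 cells = 7046  → 184.1031
row 3: Σ corner-gray over 13 cells = 7049  → 184.1815
row 4: Σ corner-gray over 13 cells = 6808  → 177.8845
row 5: Σ corner-gray over 13 cells = 6904  → 180.3928
row 6: Σ corner-gray over 13 cells = 7200  → 188.1269
row 7: Σ corner-gray over 13 cells = 6558  → 171.3523
Σ rows: total corner-gray = 56287  → 1470.7085 mm³


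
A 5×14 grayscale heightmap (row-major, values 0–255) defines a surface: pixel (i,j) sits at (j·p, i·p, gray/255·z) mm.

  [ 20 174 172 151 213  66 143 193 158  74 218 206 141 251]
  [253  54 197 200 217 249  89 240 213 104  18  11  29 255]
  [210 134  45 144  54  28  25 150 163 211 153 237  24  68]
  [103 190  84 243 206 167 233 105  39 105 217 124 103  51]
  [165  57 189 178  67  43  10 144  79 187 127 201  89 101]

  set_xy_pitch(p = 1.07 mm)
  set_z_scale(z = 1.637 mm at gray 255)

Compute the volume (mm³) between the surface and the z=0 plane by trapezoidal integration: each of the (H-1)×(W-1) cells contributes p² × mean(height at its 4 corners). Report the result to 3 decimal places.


height_mm = gray/255 × 1.637; cell vol = 1.07² × mean(4 corners)
unit = 1.07² × 1.637 / (4×255) = 0.00183745 mm³ per gray-sum
row 0: Σ corner-gray over 13 cells = 7839  → 14.4038
row 1: Σ corner-gray over 13 cells = 6764  → 12.4285
row 2: Σ corner-gray over 13 cells = 6800  → 12.4947
row 3: Σ corner-gray over 13 cells = 6794  → 12.4837
Σ rows: total corner-gray = 28197  → 51.8106 mm³

51.811


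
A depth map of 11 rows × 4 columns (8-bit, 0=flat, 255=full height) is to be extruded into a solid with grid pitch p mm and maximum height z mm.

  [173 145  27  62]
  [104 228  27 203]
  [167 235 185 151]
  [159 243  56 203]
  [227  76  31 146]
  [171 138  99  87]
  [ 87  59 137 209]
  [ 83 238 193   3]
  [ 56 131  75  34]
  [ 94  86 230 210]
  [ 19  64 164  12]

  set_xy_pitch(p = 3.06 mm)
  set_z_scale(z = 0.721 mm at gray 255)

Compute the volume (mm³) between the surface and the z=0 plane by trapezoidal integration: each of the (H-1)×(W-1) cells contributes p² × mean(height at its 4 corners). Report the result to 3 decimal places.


104.060

height_mm = gray/255 × 0.721; cell vol = 3.06² × mean(4 corners)
unit = 3.06² × 0.721 / (4×255) = 0.00661878 mm³ per gray-sum
row 0: Σ corner-gray over 3 cells = 1396  → 9.2398
row 1: Σ corner-gray over 3 cells = 1975  → 13.0721
row 2: Σ corner-gray over 3 cells = 2118  → 14.0186
row 3: Σ corner-gray over 3 cells = 1547  → 10.2393
row 4: Σ corner-gray over 3 cells = 1319  → 8.7302
row 5: Σ corner-gray over 3 cells = 1420  → 9.3987
row 6: Σ corner-gray over 3 cells = 1636  → 10.8283
row 7: Σ corner-gray over 3 cells = 1450  → 9.5972
row 8: Σ corner-gray over 3 cells = 1438  → 9.5178
row 9: Σ corner-gray over 3 cells = 1423  → 9.4185
Σ rows: total corner-gray = 15722  → 104.0605 mm³


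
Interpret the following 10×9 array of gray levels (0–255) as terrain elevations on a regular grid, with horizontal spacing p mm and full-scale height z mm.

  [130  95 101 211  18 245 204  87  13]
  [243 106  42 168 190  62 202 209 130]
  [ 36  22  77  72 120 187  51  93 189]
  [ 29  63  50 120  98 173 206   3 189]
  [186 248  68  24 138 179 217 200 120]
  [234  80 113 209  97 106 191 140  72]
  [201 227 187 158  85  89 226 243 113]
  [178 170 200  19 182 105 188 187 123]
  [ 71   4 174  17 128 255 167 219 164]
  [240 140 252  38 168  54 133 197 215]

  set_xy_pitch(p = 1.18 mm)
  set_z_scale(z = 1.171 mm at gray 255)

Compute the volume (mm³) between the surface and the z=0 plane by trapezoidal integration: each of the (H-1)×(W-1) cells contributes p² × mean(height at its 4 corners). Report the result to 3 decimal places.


height_mm = gray/255 × 1.171; cell vol = 1.18² × mean(4 corners)
unit = 1.18² × 1.171 / (4×255) = 0.00159853 mm³ per gray-sum
row 0: Σ corner-gray over 8 cells = 4396  → 7.0271
row 1: Σ corner-gray over 8 cells = 3800  → 6.0744
row 2: Σ corner-gray over 8 cells = 3113  → 4.9762
row 3: Σ corner-gray over 8 cells = 4098  → 6.5508
row 4: Σ corner-gray over 8 cells = 4632  → 7.4044
row 5: Σ corner-gray over 8 cells = 4922  → 7.8680
row 6: Σ corner-gray over 8 cells = 5147  → 8.2276
row 7: Σ corner-gray over 8 cells = 4566  → 7.2989
row 8: Σ corner-gray over 8 cells = 4582  → 7.3245
Σ rows: total corner-gray = 39256  → 62.7519 mm³

62.752


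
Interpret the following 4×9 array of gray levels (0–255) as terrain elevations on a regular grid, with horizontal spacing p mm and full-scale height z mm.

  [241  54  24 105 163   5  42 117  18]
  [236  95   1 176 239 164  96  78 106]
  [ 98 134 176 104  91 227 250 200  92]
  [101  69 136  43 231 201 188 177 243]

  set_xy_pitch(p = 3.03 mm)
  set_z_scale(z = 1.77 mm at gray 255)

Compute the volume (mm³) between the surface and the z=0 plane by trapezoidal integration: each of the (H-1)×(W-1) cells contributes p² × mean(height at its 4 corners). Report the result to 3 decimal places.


205.533

height_mm = gray/255 × 1.77; cell vol = 3.03² × mean(4 corners)
unit = 3.03² × 1.77 / (4×255) = 0.0159316 mm³ per gray-sum
row 0: Σ corner-gray over 8 cells = 3319  → 52.8769
row 1: Σ corner-gray over 8 cells = 4594  → 73.1896
row 2: Σ corner-gray over 8 cells = 4988  → 79.4666
Σ rows: total corner-gray = 12901  → 205.5331 mm³


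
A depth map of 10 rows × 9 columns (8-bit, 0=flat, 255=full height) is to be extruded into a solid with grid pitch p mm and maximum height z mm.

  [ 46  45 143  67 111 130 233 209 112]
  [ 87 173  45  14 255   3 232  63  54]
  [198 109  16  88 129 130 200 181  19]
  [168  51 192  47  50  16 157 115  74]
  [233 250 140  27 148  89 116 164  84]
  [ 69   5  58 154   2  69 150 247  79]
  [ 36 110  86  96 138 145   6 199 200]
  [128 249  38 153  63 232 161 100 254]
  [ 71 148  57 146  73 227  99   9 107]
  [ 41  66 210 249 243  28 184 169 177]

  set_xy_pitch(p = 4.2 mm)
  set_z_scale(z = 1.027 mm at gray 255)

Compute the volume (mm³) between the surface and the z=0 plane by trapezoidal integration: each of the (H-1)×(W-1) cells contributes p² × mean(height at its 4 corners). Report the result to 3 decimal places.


603.023

height_mm = gray/255 × 1.027; cell vol = 4.2² × mean(4 corners)
unit = 4.2² × 1.027 / (4×255) = 0.0177611 mm³ per gray-sum
row 0: Σ corner-gray over 8 cells = 3745  → 66.5152
row 1: Σ corner-gray over 8 cells = 3634  → 64.5437
row 2: Σ corner-gray over 8 cells = 3421  → 60.7606
row 3: Σ corner-gray over 8 cells = 3683  → 65.4140
row 4: Σ corner-gray over 8 cells = 3703  → 65.7692
row 5: Σ corner-gray over 8 cells = 3314  → 58.8601
row 6: Σ corner-gray over 8 cells = 4170  → 74.0636
row 7: Σ corner-gray over 8 cells = 4070  → 72.2875
row 8: Σ corner-gray over 8 cells = 4212  → 74.8096
Σ rows: total corner-gray = 33952  → 603.0235 mm³


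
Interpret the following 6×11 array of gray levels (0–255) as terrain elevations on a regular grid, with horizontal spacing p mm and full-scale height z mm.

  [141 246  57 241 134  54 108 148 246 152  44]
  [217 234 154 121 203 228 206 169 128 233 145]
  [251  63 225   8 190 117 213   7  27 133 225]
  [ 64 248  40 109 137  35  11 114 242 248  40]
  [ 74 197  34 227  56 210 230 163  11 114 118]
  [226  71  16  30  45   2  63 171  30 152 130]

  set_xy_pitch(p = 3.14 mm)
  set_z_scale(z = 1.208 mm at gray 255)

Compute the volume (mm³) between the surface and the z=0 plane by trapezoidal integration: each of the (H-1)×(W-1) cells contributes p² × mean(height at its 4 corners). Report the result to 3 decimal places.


height_mm = gray/255 × 1.208; cell vol = 3.14² × mean(4 corners)
unit = 3.14² × 1.208 / (4×255) = 0.0116769 mm³ per gray-sum
row 0: Σ corner-gray over 10 cells = 6671  → 77.8963
row 1: Σ corner-gray over 10 cells = 6156  → 71.8827
row 2: Σ corner-gray over 10 cells = 4914  → 57.3801
row 3: Σ corner-gray over 10 cells = 5148  → 60.1125
row 4: Σ corner-gray over 10 cells = 4192  → 48.9494
Σ rows: total corner-gray = 27081  → 316.2210 mm³

316.221


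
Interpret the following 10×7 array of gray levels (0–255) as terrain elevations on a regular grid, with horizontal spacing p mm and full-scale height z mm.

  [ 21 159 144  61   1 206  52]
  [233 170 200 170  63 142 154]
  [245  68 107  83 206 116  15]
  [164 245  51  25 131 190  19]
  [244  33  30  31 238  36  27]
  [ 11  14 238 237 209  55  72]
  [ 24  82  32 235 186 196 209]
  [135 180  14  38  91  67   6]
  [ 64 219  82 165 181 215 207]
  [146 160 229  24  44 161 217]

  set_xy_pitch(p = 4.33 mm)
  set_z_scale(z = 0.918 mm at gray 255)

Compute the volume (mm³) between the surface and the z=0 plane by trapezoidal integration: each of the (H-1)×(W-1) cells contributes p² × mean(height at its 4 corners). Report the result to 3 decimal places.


height_mm = gray/255 × 0.918; cell vol = 4.33² × mean(4 corners)
unit = 4.33² × 0.918 / (4×255) = 0.016874 mm³ per gray-sum
row 0: Σ corner-gray over 6 cells = 3092  → 52.1744
row 1: Σ corner-gray over 6 cells = 3297  → 55.6336
row 2: Σ corner-gray over 6 cells = 2887  → 48.7153
row 3: Σ corner-gray over 6 cells = 2474  → 41.7463
row 4: Σ corner-gray over 6 cells = 2596  → 43.8049
row 5: Σ corner-gray over 6 cells = 3284  → 55.4142
row 6: Σ corner-gray over 6 cells = 2616  → 44.1424
row 7: Σ corner-gray over 6 cells = 2916  → 49.2046
row 8: Σ corner-gray over 6 cells = 3594  → 60.6452
Σ rows: total corner-gray = 26756  → 451.4810 mm³

451.481


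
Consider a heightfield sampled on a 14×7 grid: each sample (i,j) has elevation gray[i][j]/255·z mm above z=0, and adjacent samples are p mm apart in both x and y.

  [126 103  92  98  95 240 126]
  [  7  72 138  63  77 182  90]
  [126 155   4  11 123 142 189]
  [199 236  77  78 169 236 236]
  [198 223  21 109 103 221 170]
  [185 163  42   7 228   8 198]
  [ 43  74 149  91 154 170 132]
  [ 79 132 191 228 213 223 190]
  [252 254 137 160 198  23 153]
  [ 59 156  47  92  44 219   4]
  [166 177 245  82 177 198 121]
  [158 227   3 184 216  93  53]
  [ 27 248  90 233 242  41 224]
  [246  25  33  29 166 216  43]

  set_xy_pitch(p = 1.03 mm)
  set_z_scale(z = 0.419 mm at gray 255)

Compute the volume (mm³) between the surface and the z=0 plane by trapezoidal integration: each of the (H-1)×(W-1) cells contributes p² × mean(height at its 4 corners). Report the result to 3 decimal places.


18.499

height_mm = gray/255 × 0.419; cell vol = 1.03² × mean(4 corners)
unit = 1.03² × 0.419 / (4×255) = 0.000435801 mm³ per gray-sum
row 0: Σ corner-gray over 6 cells = 2669  → 1.1632
row 1: Σ corner-gray over 6 cells = 2346  → 1.0224
row 2: Σ corner-gray over 6 cells = 3212  → 1.3998
row 3: Σ corner-gray over 6 cells = 3749  → 1.6338
row 4: Σ corner-gray over 6 cells = 3001  → 1.3078
row 5: Σ corner-gray over 6 cells = 2730  → 1.1897
row 6: Σ corner-gray over 6 cells = 3694  → 1.6098
row 7: Σ corner-gray over 6 cells = 4192  → 1.8269
row 8: Σ corner-gray over 6 cells = 3128  → 1.3632
row 9: Σ corner-gray over 6 cells = 3224  → 1.4050
row 10: Σ corner-gray over 6 cells = 3702  → 1.6133
row 11: Σ corner-gray over 6 cells = 3616  → 1.5759
row 12: Σ corner-gray over 6 cells = 3186  → 1.3885
Σ rows: total corner-gray = 42449  → 18.4993 mm³


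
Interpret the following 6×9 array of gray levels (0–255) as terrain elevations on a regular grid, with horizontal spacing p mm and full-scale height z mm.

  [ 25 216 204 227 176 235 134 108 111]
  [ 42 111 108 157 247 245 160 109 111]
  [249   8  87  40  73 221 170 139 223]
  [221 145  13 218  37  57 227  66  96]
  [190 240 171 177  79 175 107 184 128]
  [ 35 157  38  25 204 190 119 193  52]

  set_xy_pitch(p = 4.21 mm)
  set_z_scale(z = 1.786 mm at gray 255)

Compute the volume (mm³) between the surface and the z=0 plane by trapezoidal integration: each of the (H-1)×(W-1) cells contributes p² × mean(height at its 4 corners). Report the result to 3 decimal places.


691.419

height_mm = gray/255 × 1.786; cell vol = 4.21² × mean(4 corners)
unit = 4.21² × 1.786 / (4×255) = 0.0310346 mm³ per gray-sum
row 0: Σ corner-gray over 8 cells = 5163  → 160.2314
row 1: Σ corner-gray over 8 cells = 4375  → 135.7762
row 2: Σ corner-gray over 8 cells = 3791  → 117.6520
row 3: Σ corner-gray over 8 cells = 4427  → 137.3900
row 4: Σ corner-gray over 8 cells = 4523  → 140.3693
Σ rows: total corner-gray = 22279  → 691.4188 mm³


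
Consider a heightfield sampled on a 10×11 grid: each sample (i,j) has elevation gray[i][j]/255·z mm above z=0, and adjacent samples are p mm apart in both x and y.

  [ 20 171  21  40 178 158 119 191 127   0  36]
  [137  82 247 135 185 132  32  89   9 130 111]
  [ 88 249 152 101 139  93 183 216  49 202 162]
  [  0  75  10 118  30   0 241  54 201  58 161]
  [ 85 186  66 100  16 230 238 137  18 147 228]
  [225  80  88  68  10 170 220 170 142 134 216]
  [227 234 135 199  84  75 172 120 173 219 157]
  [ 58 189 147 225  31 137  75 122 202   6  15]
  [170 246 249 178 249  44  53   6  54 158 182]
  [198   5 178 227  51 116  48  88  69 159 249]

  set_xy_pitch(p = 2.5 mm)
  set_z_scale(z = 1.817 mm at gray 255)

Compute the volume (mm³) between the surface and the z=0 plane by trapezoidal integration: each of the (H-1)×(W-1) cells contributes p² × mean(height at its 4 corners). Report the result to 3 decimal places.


height_mm = gray/255 × 1.817; cell vol = 2.5² × mean(4 corners)
unit = 2.5² × 1.817 / (4×255) = 0.0111336 mm³ per gray-sum
row 0: Σ corner-gray over 10 cells = 4396  → 48.9432
row 1: Σ corner-gray over 10 cells = 5348  → 59.5424
row 2: Σ corner-gray over 10 cells = 4753  → 52.9179
row 3: Σ corner-gray over 10 cells = 4324  → 48.1416
row 4: Σ corner-gray over 10 cells = 5194  → 57.8278
row 5: Σ corner-gray over 10 cells = 5811  → 64.6972
row 6: Σ corner-gray over 10 cells = 5547  → 61.7580
row 7: Σ corner-gray over 10 cells = 5167  → 57.5272
row 8: Σ corner-gray over 10 cells = 5155  → 57.3936
Σ rows: total corner-gray = 45695  → 508.7489 mm³

508.749


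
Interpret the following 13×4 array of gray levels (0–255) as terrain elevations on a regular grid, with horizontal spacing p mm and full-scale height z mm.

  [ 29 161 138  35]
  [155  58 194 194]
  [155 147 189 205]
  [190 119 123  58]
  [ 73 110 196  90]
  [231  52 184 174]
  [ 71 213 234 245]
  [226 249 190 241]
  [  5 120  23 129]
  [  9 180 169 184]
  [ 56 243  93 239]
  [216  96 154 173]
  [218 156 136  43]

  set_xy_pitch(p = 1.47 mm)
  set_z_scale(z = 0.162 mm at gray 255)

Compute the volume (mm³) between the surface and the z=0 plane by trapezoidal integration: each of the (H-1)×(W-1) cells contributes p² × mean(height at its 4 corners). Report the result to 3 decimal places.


7.375

height_mm = gray/255 × 0.162; cell vol = 1.47² × mean(4 corners)
unit = 1.47² × 0.162 / (4×255) = 0.000343202 mm³ per gray-sum
row 0: Σ corner-gray over 3 cells = 1515  → 0.5200
row 1: Σ corner-gray over 3 cells = 1885  → 0.6469
row 2: Σ corner-gray over 3 cells = 1764  → 0.6054
row 3: Σ corner-gray over 3 cells = 1507  → 0.5172
row 4: Σ corner-gray over 3 cells = 1652  → 0.5670
row 5: Σ corner-gray over 3 cells = 2087  → 0.7163
row 6: Σ corner-gray over 3 cells = 2555  → 0.8769
row 7: Σ corner-gray over 3 cells = 1765  → 0.6058
row 8: Σ corner-gray over 3 cells = 1311  → 0.4499
row 9: Σ corner-gray over 3 cells = 1858  → 0.6377
row 10: Σ corner-gray over 3 cells = 1856  → 0.6370
row 11: Σ corner-gray over 3 cells = 1734  → 0.5951
Σ rows: total corner-gray = 21489  → 7.3751 mm³


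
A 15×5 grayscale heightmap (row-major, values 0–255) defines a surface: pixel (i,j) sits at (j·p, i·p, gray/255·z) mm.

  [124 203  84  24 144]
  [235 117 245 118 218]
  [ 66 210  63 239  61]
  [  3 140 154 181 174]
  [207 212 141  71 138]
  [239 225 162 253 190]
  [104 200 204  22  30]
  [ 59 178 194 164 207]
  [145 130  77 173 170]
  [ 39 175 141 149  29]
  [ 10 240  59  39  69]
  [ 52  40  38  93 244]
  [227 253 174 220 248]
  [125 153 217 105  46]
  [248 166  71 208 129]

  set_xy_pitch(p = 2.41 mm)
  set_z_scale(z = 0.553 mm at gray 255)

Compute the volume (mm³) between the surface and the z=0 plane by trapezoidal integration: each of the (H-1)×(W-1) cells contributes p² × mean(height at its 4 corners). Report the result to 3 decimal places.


102.979

height_mm = gray/255 × 0.553; cell vol = 2.41² × mean(4 corners)
unit = 2.41² × 0.553 / (4×255) = 0.0031489 mm³ per gray-sum
row 0: Σ corner-gray over 4 cells = 2303  → 7.2519
row 1: Σ corner-gray over 4 cells = 2564  → 8.0738
row 2: Σ corner-gray over 4 cells = 2278  → 7.1732
row 3: Σ corner-gray over 4 cells = 2320  → 7.3055
row 4: Σ corner-gray over 4 cells = 2902  → 9.1381
row 5: Σ corner-gray over 4 cells = 2695  → 8.4863
row 6: Σ corner-gray over 4 cells = 2324  → 7.3180
row 7: Σ corner-gray over 4 cells = 2413  → 7.5983
row 8: Σ corner-gray over 4 cells = 2073  → 6.5277
row 9: Σ corner-gray over 4 cells = 1753  → 5.5200
row 10: Σ corner-gray over 4 cells = 1393  → 4.3864
row 11: Σ corner-gray over 4 cells = 2407  → 7.5794
row 12: Σ corner-gray over 4 cells = 2890  → 9.1003
row 13: Σ corner-gray over 4 cells = 2388  → 7.5196
Σ rows: total corner-gray = 32703  → 102.9785 mm³


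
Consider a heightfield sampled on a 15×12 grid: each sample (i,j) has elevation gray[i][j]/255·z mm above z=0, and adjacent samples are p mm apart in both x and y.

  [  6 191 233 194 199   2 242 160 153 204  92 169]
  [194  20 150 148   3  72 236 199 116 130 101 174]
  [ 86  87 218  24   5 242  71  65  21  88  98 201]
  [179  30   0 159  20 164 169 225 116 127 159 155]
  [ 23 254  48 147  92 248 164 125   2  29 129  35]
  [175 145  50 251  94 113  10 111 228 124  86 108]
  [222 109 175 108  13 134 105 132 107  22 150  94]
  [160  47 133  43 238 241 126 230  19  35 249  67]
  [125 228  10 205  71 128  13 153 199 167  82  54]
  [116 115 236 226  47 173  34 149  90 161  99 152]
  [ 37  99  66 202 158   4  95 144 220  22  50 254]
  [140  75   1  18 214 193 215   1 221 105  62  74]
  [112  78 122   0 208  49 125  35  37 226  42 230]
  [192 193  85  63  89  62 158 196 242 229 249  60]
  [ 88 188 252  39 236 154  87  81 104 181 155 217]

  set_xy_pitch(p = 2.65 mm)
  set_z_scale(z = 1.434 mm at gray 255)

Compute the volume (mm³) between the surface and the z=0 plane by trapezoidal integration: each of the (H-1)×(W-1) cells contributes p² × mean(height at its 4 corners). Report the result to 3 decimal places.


height_mm = gray/255 × 1.434; cell vol = 2.65² × mean(4 corners)
unit = 2.65² × 1.434 / (4×255) = 0.00987281 mm³ per gray-sum
row 0: Σ corner-gray over 11 cells = 6233  → 61.5372
row 1: Σ corner-gray over 11 cells = 4843  → 47.8140
row 2: Σ corner-gray over 11 cells = 4797  → 47.3599
row 3: Σ corner-gray over 11 cells = 5206  → 51.3978
row 4: Σ corner-gray over 11 cells = 5241  → 51.7434
row 5: Σ corner-gray over 11 cells = 5133  → 50.6771
row 6: Σ corner-gray over 11 cells = 5375  → 53.0663
row 7: Σ corner-gray over 11 cells = 5640  → 55.6826
row 8: Σ corner-gray over 11 cells = 5619  → 55.4753
row 9: Σ corner-gray over 11 cells = 5339  → 52.7109
row 10: Σ corner-gray over 11 cells = 4835  → 47.7350
row 11: Σ corner-gray over 11 cells = 4610  → 45.5136
row 12: Σ corner-gray over 11 cells = 5570  → 54.9915
row 13: Σ corner-gray over 11 cells = 6643  → 65.5851
Σ rows: total corner-gray = 75084  → 741.2900 mm³

741.290


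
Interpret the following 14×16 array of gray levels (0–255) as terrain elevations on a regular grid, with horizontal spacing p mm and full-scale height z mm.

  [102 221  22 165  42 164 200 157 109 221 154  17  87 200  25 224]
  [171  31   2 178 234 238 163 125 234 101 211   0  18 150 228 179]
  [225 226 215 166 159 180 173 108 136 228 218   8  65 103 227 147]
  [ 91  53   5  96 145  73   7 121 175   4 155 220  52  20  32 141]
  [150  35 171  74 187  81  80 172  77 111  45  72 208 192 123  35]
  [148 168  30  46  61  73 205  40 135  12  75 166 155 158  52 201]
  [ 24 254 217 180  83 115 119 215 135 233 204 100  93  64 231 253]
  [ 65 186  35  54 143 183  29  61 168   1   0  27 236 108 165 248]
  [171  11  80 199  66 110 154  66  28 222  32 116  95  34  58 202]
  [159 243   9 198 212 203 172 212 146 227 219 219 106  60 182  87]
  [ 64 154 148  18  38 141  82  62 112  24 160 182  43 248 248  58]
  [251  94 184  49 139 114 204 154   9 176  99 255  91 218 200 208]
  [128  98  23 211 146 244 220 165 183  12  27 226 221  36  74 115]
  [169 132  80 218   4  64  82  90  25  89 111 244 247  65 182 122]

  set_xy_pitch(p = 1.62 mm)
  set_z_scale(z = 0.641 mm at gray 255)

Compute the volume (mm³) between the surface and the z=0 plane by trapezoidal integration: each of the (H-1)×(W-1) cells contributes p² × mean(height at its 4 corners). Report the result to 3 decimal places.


height_mm = gray/255 × 0.641; cell vol = 1.62² × mean(4 corners)
unit = 1.62² × 0.641 / (4×255) = 0.00164926 mm³ per gray-sum
row 0: Σ corner-gray over 15 cells = 8070  → 13.3095
row 1: Σ corner-gray over 15 cells = 8972  → 14.7971
row 2: Σ corner-gray over 15 cells = 7344  → 12.1121
row 3: Σ corner-gray over 15 cells = 5989  → 9.8774
row 4: Σ corner-gray over 15 cells = 6542  → 10.7894
row 5: Σ corner-gray over 15 cells = 7864  → 12.9697
row 6: Σ corner-gray over 15 cells = 7868  → 12.9763
row 7: Σ corner-gray over 15 cells = 6020  → 9.9285
row 8: Σ corner-gray over 15 cells = 7977  → 13.1561
row 9: Σ corner-gray over 15 cells = 8504  → 14.0253
row 10: Σ corner-gray over 15 cells = 7873  → 12.9846
row 11: Σ corner-gray over 15 cells = 8446  → 13.9296
row 12: Σ corner-gray over 15 cells = 7572  → 12.4882
Σ rows: total corner-gray = 99041  → 163.3439 mm³

163.344


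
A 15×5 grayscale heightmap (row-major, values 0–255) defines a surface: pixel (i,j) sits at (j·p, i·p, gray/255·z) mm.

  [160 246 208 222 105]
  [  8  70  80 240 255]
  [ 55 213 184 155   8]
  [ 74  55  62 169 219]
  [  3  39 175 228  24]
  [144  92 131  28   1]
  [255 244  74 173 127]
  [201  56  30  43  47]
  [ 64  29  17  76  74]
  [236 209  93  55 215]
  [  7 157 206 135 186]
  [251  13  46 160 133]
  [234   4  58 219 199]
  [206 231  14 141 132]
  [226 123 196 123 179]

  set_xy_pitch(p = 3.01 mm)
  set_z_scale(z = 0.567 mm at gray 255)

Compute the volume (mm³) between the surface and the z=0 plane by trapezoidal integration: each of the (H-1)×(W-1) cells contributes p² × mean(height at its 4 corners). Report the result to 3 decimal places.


137.180

height_mm = gray/255 × 0.567; cell vol = 3.01² × mean(4 corners)
unit = 3.01² × 0.567 / (4×255) = 0.00503635 mm³ per gray-sum
row 0: Σ corner-gray over 4 cells = 2660  → 13.3967
row 1: Σ corner-gray over 4 cells = 2210  → 11.1303
row 2: Σ corner-gray over 4 cells = 2032  → 10.2339
row 3: Σ corner-gray over 4 cells = 1776  → 8.9446
row 4: Σ corner-gray over 4 cells = 1558  → 7.8466
row 5: Σ corner-gray over 4 cells = 2011  → 10.1281
row 6: Σ corner-gray over 4 cells = 1870  → 9.4180
row 7: Σ corner-gray over 4 cells = 888  → 4.4723
row 8: Σ corner-gray over 4 cells = 1547  → 7.7912
row 9: Σ corner-gray over 4 cells = 2354  → 11.8556
row 10: Σ corner-gray over 4 cells = 2011  → 10.1281
row 11: Σ corner-gray over 4 cells = 1817  → 9.1510
row 12: Σ corner-gray over 4 cells = 2105  → 10.6015
row 13: Σ corner-gray over 4 cells = 2399  → 12.0822
Σ rows: total corner-gray = 27238  → 137.1801 mm³


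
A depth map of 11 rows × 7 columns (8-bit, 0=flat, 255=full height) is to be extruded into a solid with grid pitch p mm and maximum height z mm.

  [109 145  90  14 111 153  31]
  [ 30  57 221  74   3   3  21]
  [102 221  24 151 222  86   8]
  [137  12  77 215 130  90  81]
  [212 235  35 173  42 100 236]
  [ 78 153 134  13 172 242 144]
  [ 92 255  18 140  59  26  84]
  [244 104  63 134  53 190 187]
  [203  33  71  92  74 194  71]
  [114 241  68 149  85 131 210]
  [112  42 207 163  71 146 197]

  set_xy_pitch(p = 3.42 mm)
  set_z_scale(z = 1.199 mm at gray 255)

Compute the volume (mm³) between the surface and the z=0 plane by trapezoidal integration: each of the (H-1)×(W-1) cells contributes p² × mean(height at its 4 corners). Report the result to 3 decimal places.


height_mm = gray/255 × 1.199; cell vol = 3.42² × mean(4 corners)
unit = 3.42² × 1.199 / (4×255) = 0.013749 mm³ per gray-sum
row 0: Σ corner-gray over 6 cells = 1933  → 26.5768
row 1: Σ corner-gray over 6 cells = 2285  → 31.4165
row 2: Σ corner-gray over 6 cells = 2784  → 38.2772
row 3: Σ corner-gray over 6 cells = 2884  → 39.6521
row 4: Σ corner-gray over 6 cells = 3268  → 44.9317
row 5: Σ corner-gray over 6 cells = 2822  → 38.7997
row 6: Σ corner-gray over 6 cells = 2691  → 36.9986
row 7: Σ corner-gray over 6 cells = 2721  → 37.4110
row 8: Σ corner-gray over 6 cells = 2874  → 39.5146
row 9: Σ corner-gray over 6 cells = 3239  → 44.5330
Σ rows: total corner-gray = 27501  → 378.1113 mm³

378.111


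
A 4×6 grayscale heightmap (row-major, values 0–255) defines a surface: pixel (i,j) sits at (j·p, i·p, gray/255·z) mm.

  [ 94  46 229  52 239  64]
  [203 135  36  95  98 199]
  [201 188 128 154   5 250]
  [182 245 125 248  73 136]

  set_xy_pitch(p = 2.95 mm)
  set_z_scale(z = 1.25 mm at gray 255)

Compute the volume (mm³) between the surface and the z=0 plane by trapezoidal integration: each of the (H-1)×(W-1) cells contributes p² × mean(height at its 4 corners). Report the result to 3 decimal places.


height_mm = gray/255 × 1.25; cell vol = 2.95² × mean(4 corners)
unit = 2.95² × 1.25 / (4×255) = 0.0106648 mm³ per gray-sum
row 0: Σ corner-gray over 5 cells = 2420  → 25.8089
row 1: Σ corner-gray over 5 cells = 2531  → 26.9927
row 2: Σ corner-gray over 5 cells = 3101  → 33.0716
Σ rows: total corner-gray = 8052  → 85.8732 mm³

85.873
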